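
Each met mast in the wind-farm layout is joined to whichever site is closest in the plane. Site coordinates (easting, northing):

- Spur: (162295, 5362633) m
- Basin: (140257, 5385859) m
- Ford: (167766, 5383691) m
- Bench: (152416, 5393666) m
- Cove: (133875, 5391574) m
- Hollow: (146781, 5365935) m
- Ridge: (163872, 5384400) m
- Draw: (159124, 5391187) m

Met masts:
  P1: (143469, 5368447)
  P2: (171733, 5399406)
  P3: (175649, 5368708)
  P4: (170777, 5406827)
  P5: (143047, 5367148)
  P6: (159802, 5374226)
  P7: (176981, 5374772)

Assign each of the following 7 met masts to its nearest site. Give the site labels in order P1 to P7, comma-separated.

P1 → Hollow (d²=17279488.00)
P2 → Draw (d²=226538842.00)
P3 → Spur (d²=215234941.00)
P4 → Draw (d²=380402009.00)
P5 → Hollow (d²=15414125.00)
P6 → Ridge (d²=120075176.00)
P7 → Ford (d²=164464786.00)

Hollow, Draw, Spur, Draw, Hollow, Ridge, Ford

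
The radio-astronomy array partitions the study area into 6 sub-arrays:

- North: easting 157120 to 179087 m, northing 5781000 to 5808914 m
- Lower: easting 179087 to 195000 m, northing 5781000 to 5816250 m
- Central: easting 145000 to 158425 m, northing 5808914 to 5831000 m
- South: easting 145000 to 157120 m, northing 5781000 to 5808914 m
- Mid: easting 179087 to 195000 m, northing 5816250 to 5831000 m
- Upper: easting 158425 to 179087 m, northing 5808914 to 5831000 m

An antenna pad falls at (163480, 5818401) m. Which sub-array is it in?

Upper

The point has easting = 163480 and northing = 5818401.
Only Upper satisfies 158425 ≤ easting ≤ 179087 and 5808914 ≤ northing ≤ 5831000.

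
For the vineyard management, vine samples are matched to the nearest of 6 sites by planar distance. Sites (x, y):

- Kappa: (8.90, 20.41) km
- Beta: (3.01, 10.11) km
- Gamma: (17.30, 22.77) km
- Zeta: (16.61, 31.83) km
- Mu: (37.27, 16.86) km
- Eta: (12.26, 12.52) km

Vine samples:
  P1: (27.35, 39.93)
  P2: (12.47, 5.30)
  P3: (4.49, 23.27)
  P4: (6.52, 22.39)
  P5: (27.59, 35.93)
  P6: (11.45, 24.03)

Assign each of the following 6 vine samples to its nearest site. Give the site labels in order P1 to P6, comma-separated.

Zeta, Eta, Kappa, Kappa, Zeta, Kappa

P1 → Zeta (d²=180.96)
P2 → Eta (d²=52.17)
P3 → Kappa (d²=27.63)
P4 → Kappa (d²=9.58)
P5 → Zeta (d²=137.37)
P6 → Kappa (d²=19.61)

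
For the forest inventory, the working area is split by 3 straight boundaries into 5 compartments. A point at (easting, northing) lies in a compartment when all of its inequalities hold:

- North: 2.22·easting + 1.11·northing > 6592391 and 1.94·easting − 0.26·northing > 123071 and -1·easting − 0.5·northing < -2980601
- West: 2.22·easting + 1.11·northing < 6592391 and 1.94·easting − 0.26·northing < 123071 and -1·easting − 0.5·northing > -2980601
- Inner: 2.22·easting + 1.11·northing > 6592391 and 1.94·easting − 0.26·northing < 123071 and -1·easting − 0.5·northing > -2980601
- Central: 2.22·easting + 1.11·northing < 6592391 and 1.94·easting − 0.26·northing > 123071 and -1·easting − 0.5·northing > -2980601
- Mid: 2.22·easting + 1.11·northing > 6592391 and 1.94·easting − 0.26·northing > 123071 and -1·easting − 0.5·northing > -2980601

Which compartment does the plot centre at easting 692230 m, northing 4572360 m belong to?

2.22·692230 + 1.11·4572360 = 6612070.200, which is > 6592391
1.94·692230 − 0.26·4572360 = 154112.600, which is > 123071
-1·692230 − 0.5·4572360 = -2978410.000, which is > -2980601
This sign pattern matches Mid.

Mid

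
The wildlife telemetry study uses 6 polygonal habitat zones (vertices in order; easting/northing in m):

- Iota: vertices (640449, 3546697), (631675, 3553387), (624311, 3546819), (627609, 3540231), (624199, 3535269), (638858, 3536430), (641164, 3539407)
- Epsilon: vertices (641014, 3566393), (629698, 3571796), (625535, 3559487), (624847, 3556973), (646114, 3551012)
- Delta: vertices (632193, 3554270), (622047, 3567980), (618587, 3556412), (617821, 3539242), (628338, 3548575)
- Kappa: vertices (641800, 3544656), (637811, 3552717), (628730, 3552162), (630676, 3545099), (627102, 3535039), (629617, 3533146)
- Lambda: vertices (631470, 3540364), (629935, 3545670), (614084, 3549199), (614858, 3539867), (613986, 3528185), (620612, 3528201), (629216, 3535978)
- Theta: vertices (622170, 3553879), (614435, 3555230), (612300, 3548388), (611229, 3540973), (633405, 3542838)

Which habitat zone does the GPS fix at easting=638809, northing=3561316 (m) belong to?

Epsilon

Cast a ray rightward from (638809, 3561316). For each polygon, the edges (by vertex number in listed order) whose endpoints lie on opposite sides of northing = 3561316, where each meets that height, and whether that is right or left of the point:
Iota: no edge straddles that height → 0 crossings.
Epsilon: 2–3 at easting≈626153.6 (left), 5–1 at easting≈642697.4 (right) → 1 crossing.
Delta: 1–2 at easting≈626978.7 (left), 2–3 at easting≈620053.8 (left) → 0 crossings.
Kappa: no edge straddles that height → 0 crossings.
Lambda: no edge straddles that height → 0 crossings.
Theta: no edge straddles that height → 0 crossings.
Only Epsilon has an odd count, so the point is inside Epsilon.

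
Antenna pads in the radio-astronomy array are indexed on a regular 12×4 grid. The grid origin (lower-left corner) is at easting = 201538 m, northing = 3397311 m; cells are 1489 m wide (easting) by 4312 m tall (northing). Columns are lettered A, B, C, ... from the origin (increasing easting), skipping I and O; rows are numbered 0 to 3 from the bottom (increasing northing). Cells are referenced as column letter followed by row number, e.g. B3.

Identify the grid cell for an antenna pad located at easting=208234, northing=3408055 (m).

Column index: ⌊(208234 − 201538) / 1489⌋ = ⌊4.497⌋ = 4 → column E
Row offset from origin: ⌊(3408055 − 3397311) / 4312⌋ = ⌊2.492⌋ = 2 → row 2

E2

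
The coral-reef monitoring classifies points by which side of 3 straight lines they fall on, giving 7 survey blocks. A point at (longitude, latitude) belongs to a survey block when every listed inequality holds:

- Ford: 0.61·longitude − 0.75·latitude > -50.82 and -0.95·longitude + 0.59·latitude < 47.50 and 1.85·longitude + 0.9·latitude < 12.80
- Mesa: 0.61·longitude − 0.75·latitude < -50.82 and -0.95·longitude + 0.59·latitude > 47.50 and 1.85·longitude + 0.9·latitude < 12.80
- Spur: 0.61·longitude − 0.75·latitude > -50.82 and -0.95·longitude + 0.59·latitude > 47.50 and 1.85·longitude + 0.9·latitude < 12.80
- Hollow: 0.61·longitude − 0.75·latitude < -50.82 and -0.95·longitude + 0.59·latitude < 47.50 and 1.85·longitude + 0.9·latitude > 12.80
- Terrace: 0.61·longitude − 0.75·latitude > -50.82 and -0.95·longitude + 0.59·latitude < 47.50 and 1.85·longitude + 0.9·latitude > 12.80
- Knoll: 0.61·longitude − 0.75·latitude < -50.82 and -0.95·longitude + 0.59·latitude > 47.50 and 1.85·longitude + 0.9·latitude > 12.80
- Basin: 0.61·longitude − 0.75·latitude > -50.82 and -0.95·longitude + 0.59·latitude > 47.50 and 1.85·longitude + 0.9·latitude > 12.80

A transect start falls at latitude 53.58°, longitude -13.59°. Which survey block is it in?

0.61·-13.59 − 0.75·53.58 = -48.475, which is > -50.82
-0.95·-13.59 + 0.59·53.58 = 44.523, which is < 47.50
1.85·-13.59 + 0.9·53.58 = 23.081, which is > 12.80
This sign pattern matches Terrace.

Terrace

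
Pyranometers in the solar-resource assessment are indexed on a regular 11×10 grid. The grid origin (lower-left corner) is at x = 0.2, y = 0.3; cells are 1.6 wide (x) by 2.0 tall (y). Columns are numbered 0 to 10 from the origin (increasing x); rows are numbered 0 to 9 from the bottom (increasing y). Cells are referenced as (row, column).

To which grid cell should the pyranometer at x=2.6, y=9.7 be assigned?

Column index: ⌊(2.6 − 0.2) / 1.6⌋ = ⌊1.500⌋ = 1
Row offset from origin: ⌊(9.7 − 0.3) / 2.0⌋ = ⌊4.700⌋ = 4 → row 4

(4, 1)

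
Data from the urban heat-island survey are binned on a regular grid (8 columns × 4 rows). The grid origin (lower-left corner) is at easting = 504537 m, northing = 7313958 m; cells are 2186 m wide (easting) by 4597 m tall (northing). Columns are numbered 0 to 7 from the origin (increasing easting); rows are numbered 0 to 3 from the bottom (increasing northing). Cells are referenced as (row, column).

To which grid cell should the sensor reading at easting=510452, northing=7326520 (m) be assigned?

Column index: ⌊(510452 − 504537) / 2186⌋ = ⌊2.706⌋ = 2
Row offset from origin: ⌊(7326520 − 7313958) / 4597⌋ = ⌊2.733⌋ = 2 → row 2

(2, 2)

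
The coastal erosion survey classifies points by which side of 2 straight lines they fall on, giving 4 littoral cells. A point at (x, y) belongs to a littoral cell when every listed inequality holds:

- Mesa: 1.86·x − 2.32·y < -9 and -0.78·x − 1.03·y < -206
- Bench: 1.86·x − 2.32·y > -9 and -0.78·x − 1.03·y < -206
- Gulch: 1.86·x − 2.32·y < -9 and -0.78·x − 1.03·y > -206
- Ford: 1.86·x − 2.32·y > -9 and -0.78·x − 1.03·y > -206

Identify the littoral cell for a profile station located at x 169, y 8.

Ford

1.86·169 − 2.32·8 = 295.780, which is > -9
-0.78·169 − 1.03·8 = -140.060, which is > -206
This sign pattern matches Ford.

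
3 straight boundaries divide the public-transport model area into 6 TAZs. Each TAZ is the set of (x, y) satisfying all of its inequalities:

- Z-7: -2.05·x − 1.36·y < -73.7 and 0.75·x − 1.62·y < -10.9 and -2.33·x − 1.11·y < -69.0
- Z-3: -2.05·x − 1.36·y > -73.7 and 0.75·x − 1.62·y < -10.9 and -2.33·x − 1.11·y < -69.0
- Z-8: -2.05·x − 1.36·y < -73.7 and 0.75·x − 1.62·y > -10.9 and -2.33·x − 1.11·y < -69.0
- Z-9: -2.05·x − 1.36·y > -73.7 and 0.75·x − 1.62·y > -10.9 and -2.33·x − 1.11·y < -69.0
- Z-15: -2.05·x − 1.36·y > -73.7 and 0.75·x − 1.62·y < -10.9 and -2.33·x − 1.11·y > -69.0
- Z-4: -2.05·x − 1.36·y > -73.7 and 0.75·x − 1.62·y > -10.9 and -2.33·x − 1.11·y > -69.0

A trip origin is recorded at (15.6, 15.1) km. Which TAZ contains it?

Z-15

-2.05·15.6 − 1.36·15.1 = -52.516, which is > -73.7
0.75·15.6 − 1.62·15.1 = -12.762, which is < -10.9
-2.33·15.6 − 1.11·15.1 = -53.109, which is > -69.0
This sign pattern matches Z-15.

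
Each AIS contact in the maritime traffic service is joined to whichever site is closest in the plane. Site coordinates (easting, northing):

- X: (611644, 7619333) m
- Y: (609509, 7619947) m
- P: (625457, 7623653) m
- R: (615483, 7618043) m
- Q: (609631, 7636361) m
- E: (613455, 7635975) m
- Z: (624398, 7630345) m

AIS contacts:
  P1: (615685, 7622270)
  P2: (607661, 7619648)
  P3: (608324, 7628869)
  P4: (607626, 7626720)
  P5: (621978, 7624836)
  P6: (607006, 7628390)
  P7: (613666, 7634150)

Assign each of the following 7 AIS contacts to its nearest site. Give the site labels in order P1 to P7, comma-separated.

R, Y, Q, Y, P, Q, E

P1 → R (d²=17908333.00)
P2 → Y (d²=3504505.00)
P3 → Q (d²=57838313.00)
P4 → Y (d²=49419218.00)
P5 → P (d²=13502930.00)
P6 → Q (d²=70427466.00)
P7 → E (d²=3375146.00)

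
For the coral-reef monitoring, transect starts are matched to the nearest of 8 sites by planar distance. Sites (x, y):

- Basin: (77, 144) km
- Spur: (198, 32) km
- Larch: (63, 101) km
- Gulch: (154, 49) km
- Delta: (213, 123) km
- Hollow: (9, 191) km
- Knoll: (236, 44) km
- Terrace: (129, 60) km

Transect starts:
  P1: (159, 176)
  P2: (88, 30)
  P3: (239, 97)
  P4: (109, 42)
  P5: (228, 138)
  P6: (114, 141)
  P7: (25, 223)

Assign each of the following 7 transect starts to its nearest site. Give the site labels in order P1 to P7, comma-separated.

Delta, Terrace, Delta, Terrace, Delta, Basin, Hollow

P1 → Delta (d²=5725.00)
P2 → Terrace (d²=2581.00)
P3 → Delta (d²=1352.00)
P4 → Terrace (d²=724.00)
P5 → Delta (d²=450.00)
P6 → Basin (d²=1378.00)
P7 → Hollow (d²=1280.00)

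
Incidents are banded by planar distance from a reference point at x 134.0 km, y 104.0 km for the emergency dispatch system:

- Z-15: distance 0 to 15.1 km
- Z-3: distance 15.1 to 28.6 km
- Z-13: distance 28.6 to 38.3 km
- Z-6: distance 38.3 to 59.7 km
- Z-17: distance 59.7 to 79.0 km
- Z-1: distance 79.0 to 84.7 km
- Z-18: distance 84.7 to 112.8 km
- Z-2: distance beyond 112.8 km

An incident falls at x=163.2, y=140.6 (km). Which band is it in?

Z-6

Distance = √((163.2−134.0)² + (140.6−104.0)²) = √(852.640 + 1339.560) = 46.821 km.
38.3 ≤ 46.821 < 59.7 → Z-6.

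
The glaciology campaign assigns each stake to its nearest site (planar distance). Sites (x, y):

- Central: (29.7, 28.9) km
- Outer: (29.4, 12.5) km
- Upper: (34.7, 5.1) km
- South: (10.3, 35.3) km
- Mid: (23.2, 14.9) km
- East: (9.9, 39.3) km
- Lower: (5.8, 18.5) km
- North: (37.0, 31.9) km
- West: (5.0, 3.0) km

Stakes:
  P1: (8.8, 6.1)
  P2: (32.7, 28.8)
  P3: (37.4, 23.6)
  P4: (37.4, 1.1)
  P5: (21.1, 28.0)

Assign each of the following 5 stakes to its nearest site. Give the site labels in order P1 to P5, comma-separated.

West, Central, North, Upper, Central

P1 → West (d²=24.05)
P2 → Central (d²=9.01)
P3 → North (d²=69.05)
P4 → Upper (d²=23.29)
P5 → Central (d²=74.77)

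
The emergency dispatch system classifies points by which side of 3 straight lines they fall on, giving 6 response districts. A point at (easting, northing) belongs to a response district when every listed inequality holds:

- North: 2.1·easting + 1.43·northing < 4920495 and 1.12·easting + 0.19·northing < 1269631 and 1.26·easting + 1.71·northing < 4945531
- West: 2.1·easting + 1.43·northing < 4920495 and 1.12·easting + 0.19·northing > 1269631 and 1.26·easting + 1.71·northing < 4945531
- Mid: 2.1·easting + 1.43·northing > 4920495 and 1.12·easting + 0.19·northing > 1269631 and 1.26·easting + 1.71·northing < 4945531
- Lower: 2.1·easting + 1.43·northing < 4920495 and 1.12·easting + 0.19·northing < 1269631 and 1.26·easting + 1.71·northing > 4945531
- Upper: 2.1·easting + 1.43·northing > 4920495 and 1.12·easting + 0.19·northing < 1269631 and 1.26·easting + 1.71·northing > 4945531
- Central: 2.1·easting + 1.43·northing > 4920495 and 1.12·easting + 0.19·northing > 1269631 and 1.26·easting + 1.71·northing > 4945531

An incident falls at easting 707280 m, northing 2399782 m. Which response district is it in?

Lower

2.1·707280 + 1.43·2399782 = 4916976.260, which is < 4920495
1.12·707280 + 0.19·2399782 = 1248112.180, which is < 1269631
1.26·707280 + 1.71·2399782 = 4994800.020, which is > 4945531
This sign pattern matches Lower.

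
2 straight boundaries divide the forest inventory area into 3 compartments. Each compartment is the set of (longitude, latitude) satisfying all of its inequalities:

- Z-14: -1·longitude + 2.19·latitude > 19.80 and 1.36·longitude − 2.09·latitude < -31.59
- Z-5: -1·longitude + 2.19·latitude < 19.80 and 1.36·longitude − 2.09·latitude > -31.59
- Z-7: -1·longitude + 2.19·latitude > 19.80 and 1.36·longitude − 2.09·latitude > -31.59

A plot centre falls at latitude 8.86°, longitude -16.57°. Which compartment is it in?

Z-14

-1·-16.57 + 2.19·8.86 = 35.973, which is > 19.80
1.36·-16.57 − 2.09·8.86 = -41.053, which is < -31.59
This sign pattern matches Z-14.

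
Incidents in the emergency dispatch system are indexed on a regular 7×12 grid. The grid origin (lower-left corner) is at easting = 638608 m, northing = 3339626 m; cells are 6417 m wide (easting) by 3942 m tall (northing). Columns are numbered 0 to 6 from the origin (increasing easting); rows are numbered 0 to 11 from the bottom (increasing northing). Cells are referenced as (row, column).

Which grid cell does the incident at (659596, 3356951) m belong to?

(4, 3)

Column index: ⌊(659596 − 638608) / 6417⌋ = ⌊3.271⌋ = 3
Row offset from origin: ⌊(3356951 − 3339626) / 3942⌋ = ⌊4.395⌋ = 4 → row 4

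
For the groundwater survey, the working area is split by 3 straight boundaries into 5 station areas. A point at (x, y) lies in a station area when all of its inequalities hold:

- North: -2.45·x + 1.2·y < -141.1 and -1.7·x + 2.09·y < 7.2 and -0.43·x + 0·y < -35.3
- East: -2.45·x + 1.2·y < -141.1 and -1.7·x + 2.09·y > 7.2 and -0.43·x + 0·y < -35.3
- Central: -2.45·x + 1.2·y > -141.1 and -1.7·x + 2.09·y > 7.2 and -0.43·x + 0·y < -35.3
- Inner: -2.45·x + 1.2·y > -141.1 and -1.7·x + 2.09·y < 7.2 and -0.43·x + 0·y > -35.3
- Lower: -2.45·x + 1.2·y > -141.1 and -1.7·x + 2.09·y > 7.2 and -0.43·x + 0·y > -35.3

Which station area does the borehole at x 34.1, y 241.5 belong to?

Lower

-2.45·34.1 + 1.2·241.5 = 206.255, which is > -141.1
-1.7·34.1 + 2.09·241.5 = 446.765, which is > 7.2
-0.43·34.1 + 0·241.5 = -14.663, which is > -35.3
This sign pattern matches Lower.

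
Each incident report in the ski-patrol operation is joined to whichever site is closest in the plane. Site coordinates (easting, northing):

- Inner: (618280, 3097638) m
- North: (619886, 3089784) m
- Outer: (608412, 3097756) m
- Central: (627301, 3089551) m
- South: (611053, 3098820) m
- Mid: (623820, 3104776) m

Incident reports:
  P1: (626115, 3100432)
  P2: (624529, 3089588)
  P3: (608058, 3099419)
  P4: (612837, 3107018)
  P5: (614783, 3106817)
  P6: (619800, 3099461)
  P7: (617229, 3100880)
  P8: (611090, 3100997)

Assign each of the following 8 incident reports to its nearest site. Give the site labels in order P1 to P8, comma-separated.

P1 → Mid (d²=24137361.00)
P2 → Central (d²=7685353.00)
P3 → Outer (d²=2890885.00)
P4 → South (d²=70389860.00)
P5 → South (d²=77864909.00)
P6 → Inner (d²=5633729.00)
P7 → Inner (d²=11615165.00)
P8 → South (d²=4740698.00)

Mid, Central, Outer, South, South, Inner, Inner, South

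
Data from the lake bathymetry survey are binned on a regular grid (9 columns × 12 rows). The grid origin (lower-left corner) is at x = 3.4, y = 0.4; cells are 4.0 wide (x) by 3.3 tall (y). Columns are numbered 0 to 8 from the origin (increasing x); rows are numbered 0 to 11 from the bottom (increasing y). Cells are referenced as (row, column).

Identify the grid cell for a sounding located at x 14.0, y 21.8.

Column index: ⌊(14.0 − 3.4) / 4.0⌋ = ⌊2.650⌋ = 2
Row offset from origin: ⌊(21.8 − 0.4) / 3.3⌋ = ⌊6.485⌋ = 6 → row 6

(6, 2)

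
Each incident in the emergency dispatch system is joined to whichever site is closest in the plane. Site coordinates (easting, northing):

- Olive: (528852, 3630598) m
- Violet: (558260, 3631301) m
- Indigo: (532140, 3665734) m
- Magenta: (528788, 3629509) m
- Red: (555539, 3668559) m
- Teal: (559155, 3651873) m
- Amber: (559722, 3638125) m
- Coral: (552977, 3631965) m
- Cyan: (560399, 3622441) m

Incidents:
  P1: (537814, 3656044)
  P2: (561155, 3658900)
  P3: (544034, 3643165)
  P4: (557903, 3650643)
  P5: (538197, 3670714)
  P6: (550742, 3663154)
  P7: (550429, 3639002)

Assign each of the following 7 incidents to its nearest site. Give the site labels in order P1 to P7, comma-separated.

Indigo, Teal, Coral, Teal, Indigo, Red, Coral

P1 → Indigo (d²=126090376.00)
P2 → Teal (d²=53378729.00)
P3 → Coral (d²=205417249.00)
P4 → Teal (d²=3080404.00)
P5 → Indigo (d²=61487649.00)
P6 → Red (d²=52225234.00)
P7 → Coral (d²=56011673.00)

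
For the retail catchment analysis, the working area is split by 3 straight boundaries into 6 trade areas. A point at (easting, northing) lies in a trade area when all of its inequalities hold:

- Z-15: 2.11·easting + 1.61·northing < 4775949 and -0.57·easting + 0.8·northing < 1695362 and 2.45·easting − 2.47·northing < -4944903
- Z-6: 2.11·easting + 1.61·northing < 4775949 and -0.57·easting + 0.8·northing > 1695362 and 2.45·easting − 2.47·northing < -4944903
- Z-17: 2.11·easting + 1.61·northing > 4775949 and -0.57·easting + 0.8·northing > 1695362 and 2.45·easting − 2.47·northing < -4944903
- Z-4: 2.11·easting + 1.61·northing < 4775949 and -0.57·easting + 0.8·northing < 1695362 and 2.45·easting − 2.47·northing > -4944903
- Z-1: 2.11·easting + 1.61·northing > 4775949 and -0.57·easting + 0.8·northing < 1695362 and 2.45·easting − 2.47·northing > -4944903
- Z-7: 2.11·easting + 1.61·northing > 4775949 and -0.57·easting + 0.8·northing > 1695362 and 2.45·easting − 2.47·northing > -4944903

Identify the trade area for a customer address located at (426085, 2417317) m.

Z-1

2.11·426085 + 1.61·2417317 = 4790919.720, which is > 4775949
-0.57·426085 + 0.8·2417317 = 1690985.150, which is < 1695362
2.45·426085 − 2.47·2417317 = -4926864.740, which is > -4944903
This sign pattern matches Z-1.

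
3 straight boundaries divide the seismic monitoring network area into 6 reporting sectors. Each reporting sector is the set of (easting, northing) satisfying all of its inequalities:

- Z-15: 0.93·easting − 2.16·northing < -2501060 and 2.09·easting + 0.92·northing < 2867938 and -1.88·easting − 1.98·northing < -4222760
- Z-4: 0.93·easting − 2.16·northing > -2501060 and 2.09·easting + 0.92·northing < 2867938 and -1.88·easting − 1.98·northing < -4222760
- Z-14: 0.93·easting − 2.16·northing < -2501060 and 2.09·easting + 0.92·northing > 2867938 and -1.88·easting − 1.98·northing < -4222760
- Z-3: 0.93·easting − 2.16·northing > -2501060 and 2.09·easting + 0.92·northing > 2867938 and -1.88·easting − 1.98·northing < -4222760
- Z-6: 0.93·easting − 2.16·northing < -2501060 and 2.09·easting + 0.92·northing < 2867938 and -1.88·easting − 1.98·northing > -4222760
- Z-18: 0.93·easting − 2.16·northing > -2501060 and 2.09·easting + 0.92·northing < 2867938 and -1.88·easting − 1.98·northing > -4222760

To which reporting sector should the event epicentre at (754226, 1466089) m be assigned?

0.93·754226 − 2.16·1466089 = -2465322.060, which is > -2501060
2.09·754226 + 0.92·1466089 = 2925134.220, which is > 2867938
-1.88·754226 − 1.98·1466089 = -4320801.100, which is < -4222760
This sign pattern matches Z-3.

Z-3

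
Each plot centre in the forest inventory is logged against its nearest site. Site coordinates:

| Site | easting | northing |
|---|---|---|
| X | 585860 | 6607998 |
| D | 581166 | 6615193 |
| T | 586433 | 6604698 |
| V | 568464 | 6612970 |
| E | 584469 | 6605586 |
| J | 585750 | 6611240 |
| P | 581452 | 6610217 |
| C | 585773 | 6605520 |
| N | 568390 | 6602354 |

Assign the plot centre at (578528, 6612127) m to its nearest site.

Squared distances to each site:
X: 70806865.000; D: 16359400.000; T: 117679066.000; V: 101994745.000; E: 78080162.000; J: 52944053.000; P: 12197876.000; C: 96142474.000; N: 198290573.000.
Minimum at P.

P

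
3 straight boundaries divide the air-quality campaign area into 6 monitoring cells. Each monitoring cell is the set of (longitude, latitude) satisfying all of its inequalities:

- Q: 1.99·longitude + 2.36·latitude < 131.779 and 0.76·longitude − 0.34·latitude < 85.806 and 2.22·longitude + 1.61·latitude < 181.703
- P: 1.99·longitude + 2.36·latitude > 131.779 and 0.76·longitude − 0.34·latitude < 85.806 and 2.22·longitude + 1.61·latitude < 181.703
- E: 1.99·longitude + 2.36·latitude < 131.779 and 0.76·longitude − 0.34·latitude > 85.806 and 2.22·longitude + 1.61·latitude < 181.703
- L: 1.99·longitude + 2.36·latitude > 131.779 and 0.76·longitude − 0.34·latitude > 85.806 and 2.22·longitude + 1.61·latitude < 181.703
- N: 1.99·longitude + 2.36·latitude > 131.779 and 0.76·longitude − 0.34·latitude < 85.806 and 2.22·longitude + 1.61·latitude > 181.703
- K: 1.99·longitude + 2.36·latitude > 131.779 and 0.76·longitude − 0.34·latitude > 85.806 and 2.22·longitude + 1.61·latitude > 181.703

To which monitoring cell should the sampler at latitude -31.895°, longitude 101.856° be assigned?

E

1.99·101.856 + 2.36·-31.895 = 127.421, which is < 131.779
0.76·101.856 − 0.34·-31.895 = 88.255, which is > 85.806
2.22·101.856 + 1.61·-31.895 = 174.769, which is < 181.703
This sign pattern matches E.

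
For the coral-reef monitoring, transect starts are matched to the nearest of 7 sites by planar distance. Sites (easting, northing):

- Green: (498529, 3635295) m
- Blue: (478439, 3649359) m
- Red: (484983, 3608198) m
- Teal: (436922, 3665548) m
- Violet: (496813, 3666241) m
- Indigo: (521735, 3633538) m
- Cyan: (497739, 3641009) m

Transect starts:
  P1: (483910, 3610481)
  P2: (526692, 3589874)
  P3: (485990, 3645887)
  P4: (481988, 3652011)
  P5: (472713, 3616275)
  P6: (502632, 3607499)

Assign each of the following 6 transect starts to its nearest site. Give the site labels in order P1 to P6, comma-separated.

P1 → Red (d²=6363418.00)
P2 → Indigo (d²=1931116745.00)
P3 → Blue (d²=69072385.00)
P4 → Blue (d²=19628505.00)
P5 → Red (d²=215790829.00)
P6 → Red (d²=311975802.00)

Red, Indigo, Blue, Blue, Red, Red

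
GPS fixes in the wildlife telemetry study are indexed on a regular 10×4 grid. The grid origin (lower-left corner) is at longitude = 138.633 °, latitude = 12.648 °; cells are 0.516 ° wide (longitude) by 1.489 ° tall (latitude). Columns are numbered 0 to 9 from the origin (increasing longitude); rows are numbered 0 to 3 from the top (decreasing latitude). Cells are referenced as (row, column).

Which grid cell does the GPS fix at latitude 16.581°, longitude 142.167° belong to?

Column index: ⌊(142.167 − 138.633) / 0.516⌋ = ⌊6.849⌋ = 6
Row offset from origin: ⌊(16.581 − 12.648) / 1.489⌋ = ⌊2.641⌋ = 2 → row 1 (counted from top)

(1, 6)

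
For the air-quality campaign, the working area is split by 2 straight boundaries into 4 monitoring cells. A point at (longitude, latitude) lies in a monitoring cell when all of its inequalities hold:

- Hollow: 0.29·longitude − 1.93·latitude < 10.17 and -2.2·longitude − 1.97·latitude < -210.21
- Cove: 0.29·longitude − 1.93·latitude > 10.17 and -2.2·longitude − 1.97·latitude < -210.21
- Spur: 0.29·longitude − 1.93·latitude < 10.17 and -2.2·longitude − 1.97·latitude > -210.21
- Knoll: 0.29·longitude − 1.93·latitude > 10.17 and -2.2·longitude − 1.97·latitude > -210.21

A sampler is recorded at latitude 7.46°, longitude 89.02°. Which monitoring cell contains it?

0.29·89.02 − 1.93·7.46 = 11.418, which is > 10.17
-2.2·89.02 − 1.97·7.46 = -210.540, which is < -210.21
This sign pattern matches Cove.

Cove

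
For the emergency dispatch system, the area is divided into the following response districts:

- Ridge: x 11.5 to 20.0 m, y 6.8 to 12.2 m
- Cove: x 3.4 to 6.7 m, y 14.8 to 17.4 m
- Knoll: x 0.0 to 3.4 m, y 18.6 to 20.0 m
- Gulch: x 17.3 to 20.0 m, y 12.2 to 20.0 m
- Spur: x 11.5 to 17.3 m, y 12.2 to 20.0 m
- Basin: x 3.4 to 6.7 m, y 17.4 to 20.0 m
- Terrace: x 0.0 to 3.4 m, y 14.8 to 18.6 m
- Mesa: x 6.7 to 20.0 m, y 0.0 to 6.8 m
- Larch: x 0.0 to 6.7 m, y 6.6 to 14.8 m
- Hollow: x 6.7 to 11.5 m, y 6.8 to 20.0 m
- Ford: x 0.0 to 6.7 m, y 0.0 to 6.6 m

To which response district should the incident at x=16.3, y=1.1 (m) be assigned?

Mesa

The point has x = 16.3 and y = 1.1.
Only Mesa satisfies 6.7 ≤ x ≤ 20.0 and 0.0 ≤ y ≤ 6.8.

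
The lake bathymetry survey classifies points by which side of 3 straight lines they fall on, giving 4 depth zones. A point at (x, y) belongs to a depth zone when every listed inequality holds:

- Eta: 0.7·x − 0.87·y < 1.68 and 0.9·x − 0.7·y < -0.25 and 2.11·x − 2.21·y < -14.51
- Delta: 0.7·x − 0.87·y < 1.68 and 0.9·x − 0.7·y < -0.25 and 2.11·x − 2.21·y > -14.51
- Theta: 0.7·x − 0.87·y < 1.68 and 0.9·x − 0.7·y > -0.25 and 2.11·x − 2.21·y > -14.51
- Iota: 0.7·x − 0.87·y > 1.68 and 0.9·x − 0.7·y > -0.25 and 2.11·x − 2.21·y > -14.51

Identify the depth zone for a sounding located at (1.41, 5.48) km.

0.7·1.41 − 0.87·5.48 = -3.781, which is < 1.68
0.9·1.41 − 0.7·5.48 = -2.567, which is < -0.25
2.11·1.41 − 2.21·5.48 = -9.136, which is > -14.51
This sign pattern matches Delta.

Delta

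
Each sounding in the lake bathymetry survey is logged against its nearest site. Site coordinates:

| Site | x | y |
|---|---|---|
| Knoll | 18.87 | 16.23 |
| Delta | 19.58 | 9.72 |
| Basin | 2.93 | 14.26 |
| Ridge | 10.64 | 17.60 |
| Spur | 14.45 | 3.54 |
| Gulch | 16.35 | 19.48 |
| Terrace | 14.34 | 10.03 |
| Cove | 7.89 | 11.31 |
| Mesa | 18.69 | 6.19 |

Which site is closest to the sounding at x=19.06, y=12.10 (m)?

Delta

Squared distances to each site:
Knoll: 17.093; Delta: 5.935; Basin: 264.842; Ridge: 101.146; Spur: 94.526; Gulch: 61.808; Terrace: 26.563; Cove: 125.393; Mesa: 35.065.
Minimum at Delta.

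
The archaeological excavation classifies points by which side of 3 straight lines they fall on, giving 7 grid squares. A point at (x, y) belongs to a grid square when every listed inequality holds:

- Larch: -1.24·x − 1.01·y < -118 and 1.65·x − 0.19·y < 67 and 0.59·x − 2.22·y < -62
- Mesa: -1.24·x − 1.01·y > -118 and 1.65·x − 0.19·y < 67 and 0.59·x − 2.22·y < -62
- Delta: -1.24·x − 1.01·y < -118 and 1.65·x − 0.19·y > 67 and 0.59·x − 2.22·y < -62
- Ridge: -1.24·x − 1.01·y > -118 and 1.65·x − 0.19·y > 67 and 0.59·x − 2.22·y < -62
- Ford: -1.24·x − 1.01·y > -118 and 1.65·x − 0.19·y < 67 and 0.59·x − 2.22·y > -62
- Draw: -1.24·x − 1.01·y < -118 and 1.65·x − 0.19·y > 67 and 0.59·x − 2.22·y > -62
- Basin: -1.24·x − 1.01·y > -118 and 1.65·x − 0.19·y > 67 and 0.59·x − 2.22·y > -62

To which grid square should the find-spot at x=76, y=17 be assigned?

Basin

-1.24·76 − 1.01·17 = -111.410, which is > -118
1.65·76 − 0.19·17 = 122.170, which is > 67
0.59·76 − 2.22·17 = 7.100, which is > -62
This sign pattern matches Basin.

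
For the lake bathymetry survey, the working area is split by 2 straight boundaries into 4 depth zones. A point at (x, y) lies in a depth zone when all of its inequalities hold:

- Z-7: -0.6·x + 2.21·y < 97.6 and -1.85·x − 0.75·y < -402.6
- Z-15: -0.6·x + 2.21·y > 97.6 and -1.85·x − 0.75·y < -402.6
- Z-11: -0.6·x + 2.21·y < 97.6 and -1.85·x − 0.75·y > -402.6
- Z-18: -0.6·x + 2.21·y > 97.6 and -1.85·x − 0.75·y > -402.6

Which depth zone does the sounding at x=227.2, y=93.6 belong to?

Z-7

-0.6·227.2 + 2.21·93.6 = 70.536, which is < 97.6
-1.85·227.2 − 0.75·93.6 = -490.520, which is < -402.6
This sign pattern matches Z-7.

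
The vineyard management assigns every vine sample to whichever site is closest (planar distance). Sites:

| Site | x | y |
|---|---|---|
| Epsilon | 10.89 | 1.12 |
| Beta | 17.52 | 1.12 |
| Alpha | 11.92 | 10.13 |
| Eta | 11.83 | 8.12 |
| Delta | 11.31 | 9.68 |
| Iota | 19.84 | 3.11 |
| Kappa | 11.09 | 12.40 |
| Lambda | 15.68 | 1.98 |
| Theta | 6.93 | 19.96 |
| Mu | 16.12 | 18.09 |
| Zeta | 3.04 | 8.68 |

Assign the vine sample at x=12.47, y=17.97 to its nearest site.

Squared distances to each site:
Epsilon: 286.419; Beta: 309.425; Alpha: 61.768; Eta: 97.432; Delta: 70.070; Iota: 275.136; Kappa: 32.929; Lambda: 265.984; Theta: 34.652; Mu: 13.337; Zeta: 175.229.
Minimum at Mu.

Mu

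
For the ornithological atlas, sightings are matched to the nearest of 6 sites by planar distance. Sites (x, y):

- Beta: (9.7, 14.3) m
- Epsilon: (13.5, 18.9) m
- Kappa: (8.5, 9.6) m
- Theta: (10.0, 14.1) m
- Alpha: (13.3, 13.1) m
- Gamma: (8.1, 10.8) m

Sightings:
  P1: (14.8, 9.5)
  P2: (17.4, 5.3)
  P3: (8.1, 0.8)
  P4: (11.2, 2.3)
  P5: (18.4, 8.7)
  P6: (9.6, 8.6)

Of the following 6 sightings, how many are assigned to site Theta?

0

P1 → Alpha
P2 → Alpha
P3 → Kappa
P4 → Kappa
P5 → Alpha
P6 → Kappa
0 of the 6 go to Theta.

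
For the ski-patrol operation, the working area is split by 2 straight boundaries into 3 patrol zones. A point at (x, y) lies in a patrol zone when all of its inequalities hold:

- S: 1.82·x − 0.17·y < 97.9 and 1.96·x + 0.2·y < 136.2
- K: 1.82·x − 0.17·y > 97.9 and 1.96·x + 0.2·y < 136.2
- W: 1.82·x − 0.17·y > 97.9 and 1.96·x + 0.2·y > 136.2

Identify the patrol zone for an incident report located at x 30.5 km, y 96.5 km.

S

1.82·30.5 − 0.17·96.5 = 39.105, which is < 97.9
1.96·30.5 + 0.2·96.5 = 79.080, which is < 136.2
This sign pattern matches S.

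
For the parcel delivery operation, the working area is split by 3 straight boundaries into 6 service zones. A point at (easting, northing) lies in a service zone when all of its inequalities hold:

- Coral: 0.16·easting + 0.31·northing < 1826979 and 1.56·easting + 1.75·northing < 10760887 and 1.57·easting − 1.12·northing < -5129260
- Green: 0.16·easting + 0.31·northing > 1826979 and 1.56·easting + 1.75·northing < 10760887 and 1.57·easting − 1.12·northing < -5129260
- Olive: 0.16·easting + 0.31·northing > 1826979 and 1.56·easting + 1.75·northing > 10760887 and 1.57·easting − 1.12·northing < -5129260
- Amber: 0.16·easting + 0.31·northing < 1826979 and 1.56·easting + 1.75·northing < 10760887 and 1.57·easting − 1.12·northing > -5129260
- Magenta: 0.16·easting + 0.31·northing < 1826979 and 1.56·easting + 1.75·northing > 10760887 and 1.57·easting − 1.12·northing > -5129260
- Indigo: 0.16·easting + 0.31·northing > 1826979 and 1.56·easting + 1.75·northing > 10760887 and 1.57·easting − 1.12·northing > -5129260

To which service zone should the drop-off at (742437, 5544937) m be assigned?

0.16·742437 + 0.31·5544937 = 1837720.390, which is > 1826979
1.56·742437 + 1.75·5544937 = 10861841.470, which is > 10760887
1.57·742437 − 1.12·5544937 = -5044703.350, which is > -5129260
This sign pattern matches Indigo.

Indigo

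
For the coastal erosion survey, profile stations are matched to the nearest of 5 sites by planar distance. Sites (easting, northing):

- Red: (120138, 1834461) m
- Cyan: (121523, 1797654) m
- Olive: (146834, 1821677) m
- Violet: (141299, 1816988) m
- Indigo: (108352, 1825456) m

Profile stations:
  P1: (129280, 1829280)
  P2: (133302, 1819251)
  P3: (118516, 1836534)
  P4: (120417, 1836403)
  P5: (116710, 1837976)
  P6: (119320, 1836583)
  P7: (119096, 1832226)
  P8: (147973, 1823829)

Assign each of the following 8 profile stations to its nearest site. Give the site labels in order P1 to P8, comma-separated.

Red, Violet, Red, Red, Red, Red, Red, Olive

P1 → Red (d²=110418925.00)
P2 → Violet (d²=69073178.00)
P3 → Red (d²=6928213.00)
P4 → Red (d²=3849205.00)
P5 → Red (d²=24106409.00)
P6 → Red (d²=5172008.00)
P7 → Red (d²=6080989.00)
P8 → Olive (d²=5928425.00)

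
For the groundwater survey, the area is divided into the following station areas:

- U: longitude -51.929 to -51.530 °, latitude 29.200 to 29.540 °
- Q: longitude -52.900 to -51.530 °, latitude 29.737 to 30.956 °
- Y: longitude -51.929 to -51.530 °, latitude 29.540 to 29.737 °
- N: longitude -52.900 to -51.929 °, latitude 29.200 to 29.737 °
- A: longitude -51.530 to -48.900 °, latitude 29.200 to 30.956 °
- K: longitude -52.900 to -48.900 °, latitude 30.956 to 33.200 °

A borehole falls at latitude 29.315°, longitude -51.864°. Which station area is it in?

U

The point has longitude = -51.864 and latitude = 29.315.
Only U satisfies -51.929 ≤ longitude ≤ -51.530 and 29.200 ≤ latitude ≤ 29.540.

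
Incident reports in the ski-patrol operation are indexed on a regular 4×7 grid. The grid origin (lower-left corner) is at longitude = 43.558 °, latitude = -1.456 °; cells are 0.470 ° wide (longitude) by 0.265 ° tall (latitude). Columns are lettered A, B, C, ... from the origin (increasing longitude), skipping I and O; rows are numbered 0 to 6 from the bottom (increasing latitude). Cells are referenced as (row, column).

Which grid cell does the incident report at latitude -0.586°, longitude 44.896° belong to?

Column index: ⌊(44.896 − 43.558) / 0.470⌋ = ⌊2.847⌋ = 2 → column C
Row offset from origin: ⌊(-0.586 − -1.456) / 0.265⌋ = ⌊3.283⌋ = 3 → row 3

(3, C)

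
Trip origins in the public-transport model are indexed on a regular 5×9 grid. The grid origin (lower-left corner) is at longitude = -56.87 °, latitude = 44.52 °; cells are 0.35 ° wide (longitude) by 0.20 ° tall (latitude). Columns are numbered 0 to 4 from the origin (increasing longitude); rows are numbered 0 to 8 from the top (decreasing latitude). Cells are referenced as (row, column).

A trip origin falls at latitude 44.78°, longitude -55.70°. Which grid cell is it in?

(7, 3)

Column index: ⌊(-55.70 − -56.87) / 0.35⌋ = ⌊3.343⌋ = 3
Row offset from origin: ⌊(44.78 − 44.52) / 0.20⌋ = ⌊1.300⌋ = 1 → row 7 (counted from top)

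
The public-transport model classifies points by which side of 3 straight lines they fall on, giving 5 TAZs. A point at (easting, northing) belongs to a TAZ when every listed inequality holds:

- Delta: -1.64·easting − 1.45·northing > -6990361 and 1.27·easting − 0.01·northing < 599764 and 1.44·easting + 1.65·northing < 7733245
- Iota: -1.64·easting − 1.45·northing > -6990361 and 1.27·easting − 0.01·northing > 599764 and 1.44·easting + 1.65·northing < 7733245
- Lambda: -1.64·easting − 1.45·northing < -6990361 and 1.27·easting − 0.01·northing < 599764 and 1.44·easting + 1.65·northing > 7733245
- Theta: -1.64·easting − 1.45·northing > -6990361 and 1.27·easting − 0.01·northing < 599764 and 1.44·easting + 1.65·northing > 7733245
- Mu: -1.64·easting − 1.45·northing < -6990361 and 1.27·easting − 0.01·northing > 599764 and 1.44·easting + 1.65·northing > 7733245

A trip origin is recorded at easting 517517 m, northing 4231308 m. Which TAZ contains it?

-1.64·517517 − 1.45·4231308 = -6984124.480, which is > -6990361
1.27·517517 − 0.01·4231308 = 614933.510, which is > 599764
1.44·517517 + 1.65·4231308 = 7726882.680, which is < 7733245
This sign pattern matches Iota.

Iota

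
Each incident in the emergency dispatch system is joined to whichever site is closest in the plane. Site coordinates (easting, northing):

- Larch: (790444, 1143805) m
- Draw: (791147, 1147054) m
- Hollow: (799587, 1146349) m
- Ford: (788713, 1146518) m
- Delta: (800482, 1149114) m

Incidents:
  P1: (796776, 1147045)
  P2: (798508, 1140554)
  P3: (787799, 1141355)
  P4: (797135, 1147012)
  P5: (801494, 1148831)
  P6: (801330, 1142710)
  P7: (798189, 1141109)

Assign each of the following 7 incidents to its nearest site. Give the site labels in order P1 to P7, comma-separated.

Hollow, Hollow, Larch, Hollow, Delta, Hollow, Hollow

P1 → Hollow (d²=8386137.00)
P2 → Hollow (d²=34746266.00)
P3 → Larch (d²=12998525.00)
P4 → Hollow (d²=6451873.00)
P5 → Delta (d²=1104233.00)
P6 → Hollow (d²=16280370.00)
P7 → Hollow (d²=29412004.00)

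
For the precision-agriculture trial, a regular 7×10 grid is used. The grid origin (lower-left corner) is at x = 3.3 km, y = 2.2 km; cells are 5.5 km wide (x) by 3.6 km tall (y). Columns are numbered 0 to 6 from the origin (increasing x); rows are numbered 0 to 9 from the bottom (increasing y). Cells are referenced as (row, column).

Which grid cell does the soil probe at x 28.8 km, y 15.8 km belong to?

(3, 4)

Column index: ⌊(28.8 − 3.3) / 5.5⌋ = ⌊4.636⌋ = 4
Row offset from origin: ⌊(15.8 − 2.2) / 3.6⌋ = ⌊3.778⌋ = 3 → row 3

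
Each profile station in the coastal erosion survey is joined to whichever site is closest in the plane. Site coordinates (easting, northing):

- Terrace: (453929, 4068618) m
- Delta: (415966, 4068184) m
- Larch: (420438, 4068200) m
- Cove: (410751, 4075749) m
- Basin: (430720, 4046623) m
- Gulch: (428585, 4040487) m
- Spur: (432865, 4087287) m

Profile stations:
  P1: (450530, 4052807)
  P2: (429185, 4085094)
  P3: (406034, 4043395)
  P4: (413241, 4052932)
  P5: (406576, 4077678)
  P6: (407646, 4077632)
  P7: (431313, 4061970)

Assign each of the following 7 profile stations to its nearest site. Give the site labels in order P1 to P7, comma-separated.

P1 → Terrace (d²=261540922.00)
P2 → Spur (d²=18351649.00)
P3 → Gulch (d²=517004065.00)
P4 → Delta (d²=240049129.00)
P5 → Cove (d²=21151666.00)
P6 → Cove (d²=13186714.00)
P7 → Larch (d²=157078525.00)

Terrace, Spur, Gulch, Delta, Cove, Cove, Larch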